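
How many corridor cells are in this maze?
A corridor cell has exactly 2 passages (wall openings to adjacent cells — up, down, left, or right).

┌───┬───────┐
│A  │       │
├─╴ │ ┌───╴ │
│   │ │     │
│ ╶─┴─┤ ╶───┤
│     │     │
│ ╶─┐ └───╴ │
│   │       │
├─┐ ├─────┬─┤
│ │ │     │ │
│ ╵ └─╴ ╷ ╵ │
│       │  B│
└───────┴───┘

Counting cells with exactly 2 passages:
Total corridor cells: 28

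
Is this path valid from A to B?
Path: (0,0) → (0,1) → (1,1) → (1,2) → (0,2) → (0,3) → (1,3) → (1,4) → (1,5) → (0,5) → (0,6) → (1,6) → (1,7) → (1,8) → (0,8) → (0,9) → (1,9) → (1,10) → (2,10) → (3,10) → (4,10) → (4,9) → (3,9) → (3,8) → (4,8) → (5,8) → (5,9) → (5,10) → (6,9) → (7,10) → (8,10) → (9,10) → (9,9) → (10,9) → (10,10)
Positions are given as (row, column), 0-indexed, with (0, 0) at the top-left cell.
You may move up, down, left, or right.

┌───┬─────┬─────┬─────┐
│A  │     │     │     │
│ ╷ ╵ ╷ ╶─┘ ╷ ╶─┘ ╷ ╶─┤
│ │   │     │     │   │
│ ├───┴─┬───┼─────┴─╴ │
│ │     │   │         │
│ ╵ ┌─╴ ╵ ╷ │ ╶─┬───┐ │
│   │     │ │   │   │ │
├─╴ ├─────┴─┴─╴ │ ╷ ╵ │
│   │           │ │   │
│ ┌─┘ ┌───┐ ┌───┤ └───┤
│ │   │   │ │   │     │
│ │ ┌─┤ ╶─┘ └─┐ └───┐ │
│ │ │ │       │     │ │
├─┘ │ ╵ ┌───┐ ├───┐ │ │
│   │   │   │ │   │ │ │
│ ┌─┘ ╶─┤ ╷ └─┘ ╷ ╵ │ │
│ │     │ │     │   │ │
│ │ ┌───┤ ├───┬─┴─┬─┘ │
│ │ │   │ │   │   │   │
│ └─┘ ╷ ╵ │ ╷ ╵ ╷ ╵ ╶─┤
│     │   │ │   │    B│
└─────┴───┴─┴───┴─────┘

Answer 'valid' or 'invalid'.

Checking path validity:
Result: Invalid move at step 28: cannot move from (5, 10) to (6, 9).

invalid

Correct solution:

┌───┬─────┬─────┬─────┐
│A ↓│↱ ↓  │↱ ↓  │↱ ↓  │
│ ╷ ╵ ╷ ╶─┘ ╷ ╶─┘ ╷ ╶─┤
│ │↳ ↑│↳ → ↑│↳ → ↑│↳ ↓│
│ ├───┴─┬───┼─────┴─╴ │
│ │     │   │        ↓│
│ ╵ ┌─╴ ╵ ╷ │ ╶─┬───┐ │
│   │     │ │   │↓ ↰│↓│
├─╴ ├─────┴─┴─╴ │ ╷ ╵ │
│   │           │↓│↑ ↲│
│ ┌─┘ ┌───┐ ┌───┤ └───┤
│ │   │   │ │   │↳ → ↓│
│ │ ┌─┤ ╶─┘ └─┐ └───┐ │
│ │ │ │       │     │↓│
├─┘ │ ╵ ┌───┐ ├───┐ │ │
│   │   │   │ │   │ │↓│
│ ┌─┘ ╶─┤ ╷ └─┘ ╷ ╵ │ │
│ │     │ │     │   │↓│
│ │ ┌───┤ ├───┬─┴─┬─┘ │
│ │ │   │ │   │   │↓ ↲│
│ └─┘ ╷ ╵ │ ╷ ╵ ╷ ╵ ╶─┤
│     │   │ │   │  ↳ B│
└─────┴───┴─┴───┴─────┘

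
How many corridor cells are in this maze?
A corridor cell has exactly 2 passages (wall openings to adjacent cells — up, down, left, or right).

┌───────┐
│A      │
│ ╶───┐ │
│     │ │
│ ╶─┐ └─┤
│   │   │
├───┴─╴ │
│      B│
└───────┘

Counting cells with exactly 2 passages:
Total corridor cells: 12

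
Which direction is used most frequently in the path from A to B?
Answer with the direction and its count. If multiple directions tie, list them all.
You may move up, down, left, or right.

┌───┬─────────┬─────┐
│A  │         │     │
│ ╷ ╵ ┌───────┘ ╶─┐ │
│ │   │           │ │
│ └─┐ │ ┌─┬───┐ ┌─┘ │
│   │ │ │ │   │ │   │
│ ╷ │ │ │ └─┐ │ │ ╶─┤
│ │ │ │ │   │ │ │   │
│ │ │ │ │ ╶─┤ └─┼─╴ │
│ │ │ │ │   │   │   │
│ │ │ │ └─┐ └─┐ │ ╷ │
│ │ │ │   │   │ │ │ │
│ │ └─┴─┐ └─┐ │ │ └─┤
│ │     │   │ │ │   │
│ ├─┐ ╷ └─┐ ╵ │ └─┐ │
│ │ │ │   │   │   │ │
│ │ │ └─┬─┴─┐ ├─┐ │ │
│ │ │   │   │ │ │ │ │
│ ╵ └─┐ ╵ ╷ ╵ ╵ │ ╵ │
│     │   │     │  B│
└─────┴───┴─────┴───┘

Directions: down, down, right, down, down, down, down, right, down, down, right, down, right, up, right, down, right, up, up, left, up, left, up, left, up, up, up, up, right, right, right, right, up, right, right, down, down, left, down, right, down, left, down, down, right, down, down, down
Counts: {'down': 19, 'right': 14, 'up': 10, 'left': 5}
Most common: down (19 times)

Solution:

┌───┬─────────┬─────┐
│A  │         │↱ → ↓│
│ ╷ ╵ ┌───────┘ ╶─┐ │
│↓│   │↱ → → → ↑  │↓│
│ └─┐ │ ┌─┬───┐ ┌─┘ │
│↳ ↓│ │↑│ │   │ │↓ ↲│
│ ╷ │ │ │ └─┐ │ │ ╶─┤
│ │↓│ │↑│   │ │ │↳ ↓│
│ │ │ │ │ ╶─┤ └─┼─╴ │
│ │↓│ │↑│   │   │↓ ↲│
│ │ │ │ └─┐ └─┐ │ ╷ │
│ │↓│ │↑ ↰│   │ │↓│ │
│ │ └─┴─┐ └─┐ │ │ └─┤
│ │↳ ↓  │↑ ↰│ │ │↳ ↓│
│ ├─┐ ╷ └─┐ ╵ │ └─┐ │
│ │ │↓│   │↑ ↰│   │↓│
│ │ │ └─┬─┴─┐ ├─┐ │ │
│ │ │↳ ↓│↱ ↓│↑│ │ │↓│
│ ╵ └─┐ ╵ ╷ ╵ ╵ │ ╵ │
│     │↳ ↑│↳ ↑  │  B│
└─────┴───┴─────┴───┘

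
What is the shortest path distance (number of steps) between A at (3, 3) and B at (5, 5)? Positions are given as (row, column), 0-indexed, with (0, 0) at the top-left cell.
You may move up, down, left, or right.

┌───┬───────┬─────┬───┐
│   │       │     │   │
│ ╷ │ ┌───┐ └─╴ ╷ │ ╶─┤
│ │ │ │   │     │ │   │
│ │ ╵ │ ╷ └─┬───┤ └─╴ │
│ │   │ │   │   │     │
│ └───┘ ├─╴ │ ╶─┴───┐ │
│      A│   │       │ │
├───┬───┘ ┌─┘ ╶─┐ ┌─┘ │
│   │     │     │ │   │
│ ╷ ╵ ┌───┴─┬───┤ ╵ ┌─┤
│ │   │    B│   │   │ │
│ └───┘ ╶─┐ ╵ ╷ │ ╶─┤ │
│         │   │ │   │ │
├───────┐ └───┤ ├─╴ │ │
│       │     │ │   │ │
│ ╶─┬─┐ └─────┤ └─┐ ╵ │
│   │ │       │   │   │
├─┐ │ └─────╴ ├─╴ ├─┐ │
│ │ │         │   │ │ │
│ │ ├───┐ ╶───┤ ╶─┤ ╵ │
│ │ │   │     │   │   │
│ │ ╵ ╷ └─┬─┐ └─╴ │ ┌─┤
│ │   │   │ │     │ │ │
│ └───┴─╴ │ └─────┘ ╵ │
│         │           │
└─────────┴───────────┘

Finding path from (3, 3) to (5, 5):
Path: (3,3) → (2,3) → (1,3) → (1,4) → (2,4) → (2,5) → (3,5) → (3,4) → (4,4) → (4,3) → (4,2) → (5,2) → (5,1) → (4,1) → (4,0) → (5,0) → (6,0) → (6,1) → (6,2) → (6,3) → (5,3) → (5,4) → (5,5)
Distance: 22 steps

Solution:

┌───┬───────┬─────┬───┐
│   │       │     │   │
│ ╷ │ ┌───┐ └─╴ ╷ │ ╶─┤
│ │ │ │↱ ↓│     │ │   │
│ │ ╵ │ ╷ └─┬───┤ └─╴ │
│ │   │↑│↳ ↓│   │     │
│ └───┘ ├─╴ │ ╶─┴───┐ │
│      A│↓ ↲│       │ │
├───┬───┘ ┌─┘ ╶─┐ ┌─┘ │
│↓ ↰│↓ ← ↲│     │ │   │
│ ╷ ╵ ┌───┴─┬───┤ ╵ ┌─┤
│↓│↑ ↲│↱ → B│   │   │ │
│ └───┘ ╶─┐ ╵ ╷ │ ╶─┤ │
│↳ → → ↑  │   │ │   │ │
├───────┐ └───┤ ├─╴ │ │
│       │     │ │   │ │
│ ╶─┬─┐ └─────┤ └─┐ ╵ │
│   │ │       │   │   │
├─┐ │ └─────╴ ├─╴ ├─┐ │
│ │ │         │   │ │ │
│ │ ├───┐ ╶───┤ ╶─┤ ╵ │
│ │ │   │     │   │   │
│ │ ╵ ╷ └─┬─┐ └─╴ │ ┌─┤
│ │   │   │ │     │ │ │
│ └───┴─╴ │ └─────┘ ╵ │
│         │           │
└─────────┴───────────┘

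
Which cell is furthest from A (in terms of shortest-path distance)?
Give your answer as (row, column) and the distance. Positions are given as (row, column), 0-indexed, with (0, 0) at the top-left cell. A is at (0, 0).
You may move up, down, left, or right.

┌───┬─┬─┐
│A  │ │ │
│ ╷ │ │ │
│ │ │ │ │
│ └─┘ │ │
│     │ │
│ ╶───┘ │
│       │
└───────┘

Computing BFS distances from A to all cells:
Furthest cell: (0, 3)
Distance: 9 steps

Path from A to the furthest cell:

┌───┬─┬─┐
│A  │ │B│
│ ╷ │ │ │
│↓│ │ │↑│
│ └─┘ │ │
│↓    │↑│
│ ╶───┘ │
│↳ → → ↑│
└───────┘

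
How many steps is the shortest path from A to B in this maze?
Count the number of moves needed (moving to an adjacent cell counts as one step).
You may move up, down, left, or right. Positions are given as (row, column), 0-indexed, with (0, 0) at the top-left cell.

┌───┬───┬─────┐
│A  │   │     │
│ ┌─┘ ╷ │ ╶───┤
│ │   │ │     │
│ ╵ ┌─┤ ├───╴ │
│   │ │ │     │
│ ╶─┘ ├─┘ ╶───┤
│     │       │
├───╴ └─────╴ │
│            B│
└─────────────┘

Using BFS to find shortest path:
Start: (0, 0), End: (4, 6)
Path found:
(0,0) → (1,0) → (2,0) → (3,0) → (3,1) → (3,2) → (4,2) → (4,3) → (4,4) → (4,5) → (4,6)
Number of steps: 10

Solution:

┌───┬───┬─────┐
│A  │   │     │
│ ┌─┘ ╷ │ ╶───┤
│↓│   │ │     │
│ ╵ ┌─┤ ├───╴ │
│↓  │ │ │     │
│ ╶─┘ ├─┘ ╶───┤
│↳ → ↓│       │
├───╴ └─────╴ │
│    ↳ → → → B│
└─────────────┘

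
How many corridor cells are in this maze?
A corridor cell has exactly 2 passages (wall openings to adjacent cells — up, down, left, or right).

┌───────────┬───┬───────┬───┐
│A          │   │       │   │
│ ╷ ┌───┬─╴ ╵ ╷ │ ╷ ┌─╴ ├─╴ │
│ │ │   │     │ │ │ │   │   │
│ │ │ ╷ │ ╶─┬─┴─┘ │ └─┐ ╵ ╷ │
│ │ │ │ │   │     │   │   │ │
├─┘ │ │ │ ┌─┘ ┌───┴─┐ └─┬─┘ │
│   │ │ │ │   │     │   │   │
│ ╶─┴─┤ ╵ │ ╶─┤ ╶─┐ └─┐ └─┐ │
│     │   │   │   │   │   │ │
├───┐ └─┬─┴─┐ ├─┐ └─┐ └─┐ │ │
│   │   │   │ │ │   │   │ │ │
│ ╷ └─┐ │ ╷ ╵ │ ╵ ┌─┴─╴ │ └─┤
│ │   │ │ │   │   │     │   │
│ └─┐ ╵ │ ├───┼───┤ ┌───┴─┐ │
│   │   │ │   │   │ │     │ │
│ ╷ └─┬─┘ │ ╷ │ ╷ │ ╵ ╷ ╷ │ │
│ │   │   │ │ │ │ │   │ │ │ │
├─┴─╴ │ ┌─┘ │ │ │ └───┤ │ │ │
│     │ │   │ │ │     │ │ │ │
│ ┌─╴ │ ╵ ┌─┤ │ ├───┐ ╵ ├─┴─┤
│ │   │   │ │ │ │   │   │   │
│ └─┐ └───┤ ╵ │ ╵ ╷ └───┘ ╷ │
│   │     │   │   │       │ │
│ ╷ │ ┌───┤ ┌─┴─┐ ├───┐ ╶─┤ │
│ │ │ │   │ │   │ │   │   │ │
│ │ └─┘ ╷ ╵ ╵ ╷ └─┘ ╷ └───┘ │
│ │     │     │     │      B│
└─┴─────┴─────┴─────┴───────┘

Counting cells with exactly 2 passages:
Total corridor cells: 158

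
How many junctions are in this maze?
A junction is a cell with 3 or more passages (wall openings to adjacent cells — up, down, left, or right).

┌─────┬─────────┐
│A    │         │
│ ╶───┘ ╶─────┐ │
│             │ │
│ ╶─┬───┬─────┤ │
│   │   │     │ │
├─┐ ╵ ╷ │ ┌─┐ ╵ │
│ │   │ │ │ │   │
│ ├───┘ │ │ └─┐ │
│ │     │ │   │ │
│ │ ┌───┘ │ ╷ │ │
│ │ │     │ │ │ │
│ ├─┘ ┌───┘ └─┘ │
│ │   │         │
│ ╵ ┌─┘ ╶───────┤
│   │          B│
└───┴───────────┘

Checking each cell for number of passages:

Junctions found (3+ passages):
  (1, 0): 3 passages
  (1, 3): 3 passages
  (3, 7): 3 passages
  (4, 5): 3 passages
  (6, 5): 3 passages
  (7, 3): 3 passages
Total junctions: 6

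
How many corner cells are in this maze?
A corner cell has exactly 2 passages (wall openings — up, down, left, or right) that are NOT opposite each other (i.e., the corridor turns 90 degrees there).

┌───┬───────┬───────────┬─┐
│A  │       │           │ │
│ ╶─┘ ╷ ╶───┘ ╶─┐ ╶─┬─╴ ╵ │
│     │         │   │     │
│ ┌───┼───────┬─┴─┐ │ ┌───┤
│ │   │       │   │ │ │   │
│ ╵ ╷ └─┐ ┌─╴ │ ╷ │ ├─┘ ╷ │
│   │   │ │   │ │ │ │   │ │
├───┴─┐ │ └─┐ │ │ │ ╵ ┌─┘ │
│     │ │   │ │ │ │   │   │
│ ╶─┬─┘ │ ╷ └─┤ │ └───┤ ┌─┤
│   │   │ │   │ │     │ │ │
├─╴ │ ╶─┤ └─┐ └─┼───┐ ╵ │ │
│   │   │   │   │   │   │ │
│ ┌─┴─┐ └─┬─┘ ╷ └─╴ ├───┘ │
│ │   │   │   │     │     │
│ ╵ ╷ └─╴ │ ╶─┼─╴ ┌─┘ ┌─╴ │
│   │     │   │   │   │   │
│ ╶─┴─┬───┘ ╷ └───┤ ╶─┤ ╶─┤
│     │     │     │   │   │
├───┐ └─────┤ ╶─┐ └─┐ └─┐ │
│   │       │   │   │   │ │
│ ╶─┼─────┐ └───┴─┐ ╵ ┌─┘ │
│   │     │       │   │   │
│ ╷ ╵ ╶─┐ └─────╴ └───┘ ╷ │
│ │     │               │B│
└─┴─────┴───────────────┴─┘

Counting corner cells (2 non-opposite passages):
Total corners: 89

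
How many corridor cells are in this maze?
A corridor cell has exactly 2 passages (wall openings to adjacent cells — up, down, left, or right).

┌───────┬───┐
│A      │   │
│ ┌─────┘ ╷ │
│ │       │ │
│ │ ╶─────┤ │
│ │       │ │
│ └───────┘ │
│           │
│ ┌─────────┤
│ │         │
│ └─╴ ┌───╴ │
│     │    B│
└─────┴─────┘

Counting cells with exactly 2 passages:
Total corridor cells: 30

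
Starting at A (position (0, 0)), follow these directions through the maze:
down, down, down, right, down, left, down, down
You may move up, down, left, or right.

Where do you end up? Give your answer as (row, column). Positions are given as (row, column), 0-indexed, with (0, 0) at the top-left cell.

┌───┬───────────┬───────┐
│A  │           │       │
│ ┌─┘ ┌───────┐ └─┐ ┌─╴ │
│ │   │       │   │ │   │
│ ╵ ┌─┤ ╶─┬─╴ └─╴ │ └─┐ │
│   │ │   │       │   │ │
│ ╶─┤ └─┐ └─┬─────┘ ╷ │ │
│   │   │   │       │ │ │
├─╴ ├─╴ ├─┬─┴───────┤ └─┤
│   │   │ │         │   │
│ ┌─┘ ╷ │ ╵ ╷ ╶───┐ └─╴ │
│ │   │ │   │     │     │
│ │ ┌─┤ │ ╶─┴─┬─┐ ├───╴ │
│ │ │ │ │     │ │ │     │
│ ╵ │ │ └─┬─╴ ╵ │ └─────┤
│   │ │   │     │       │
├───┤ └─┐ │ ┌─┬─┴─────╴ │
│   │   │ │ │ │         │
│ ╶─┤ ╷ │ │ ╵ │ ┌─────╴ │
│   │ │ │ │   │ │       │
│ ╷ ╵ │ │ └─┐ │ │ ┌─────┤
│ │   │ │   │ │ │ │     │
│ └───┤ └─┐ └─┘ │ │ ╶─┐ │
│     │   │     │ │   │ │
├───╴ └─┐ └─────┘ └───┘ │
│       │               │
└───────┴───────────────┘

Following directions step by step:
Start: (0, 0)
  down: (0, 0) → (1, 0)
  down: (1, 0) → (2, 0)
  down: (2, 0) → (3, 0)
  right: (3, 0) → (3, 1)
  down: (3, 1) → (4, 1)
  left: (4, 1) → (4, 0)
  down: (4, 0) → (5, 0)
  down: (5, 0) → (6, 0)
Final position: (6, 0)

Path taken:

┌───┬───────────┬───────┐
│A  │           │       │
│ ┌─┘ ┌───────┐ └─┐ ┌─╴ │
│↓│   │       │   │ │   │
│ ╵ ┌─┤ ╶─┬─╴ └─╴ │ └─┐ │
│↓  │ │   │       │   │ │
│ ╶─┤ └─┐ └─┬─────┘ ╷ │ │
│↳ ↓│   │   │       │ │ │
├─╴ ├─╴ ├─┬─┴───────┤ └─┤
│↓ ↲│   │ │         │   │
│ ┌─┘ ╷ │ ╵ ╷ ╶───┐ └─╴ │
│↓│   │ │   │     │     │
│ │ ┌─┤ │ ╶─┴─┬─┐ ├───╴ │
│B│ │ │ │     │ │ │     │
│ ╵ │ │ └─┬─╴ ╵ │ └─────┤
│   │ │   │     │       │
├───┤ └─┐ │ ┌─┬─┴─────╴ │
│   │   │ │ │ │         │
│ ╶─┤ ╷ │ │ ╵ │ ┌─────╴ │
│   │ │ │ │   │ │       │
│ ╷ ╵ │ │ └─┐ │ │ ┌─────┤
│ │   │ │   │ │ │ │     │
│ └───┤ └─┐ └─┘ │ │ ╶─┐ │
│     │   │     │ │   │ │
├───╴ └─┐ └─────┘ └───┘ │
│       │               │
└───────┴───────────────┘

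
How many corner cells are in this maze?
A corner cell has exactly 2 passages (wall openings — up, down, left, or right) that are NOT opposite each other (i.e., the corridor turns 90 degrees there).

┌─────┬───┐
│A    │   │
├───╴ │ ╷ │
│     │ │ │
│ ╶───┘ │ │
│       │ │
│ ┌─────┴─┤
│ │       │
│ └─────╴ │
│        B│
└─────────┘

Counting corner cells (2 non-opposite passages):
Total corners: 9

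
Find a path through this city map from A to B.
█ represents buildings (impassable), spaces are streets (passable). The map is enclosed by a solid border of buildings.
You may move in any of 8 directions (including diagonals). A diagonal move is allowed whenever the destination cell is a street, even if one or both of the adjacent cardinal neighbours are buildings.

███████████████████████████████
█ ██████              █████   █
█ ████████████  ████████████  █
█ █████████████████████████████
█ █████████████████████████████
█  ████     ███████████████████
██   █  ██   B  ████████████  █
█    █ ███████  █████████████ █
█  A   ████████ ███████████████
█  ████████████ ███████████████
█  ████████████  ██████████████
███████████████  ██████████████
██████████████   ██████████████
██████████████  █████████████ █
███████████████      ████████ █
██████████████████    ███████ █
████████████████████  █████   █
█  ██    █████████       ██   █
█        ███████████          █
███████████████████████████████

Finding the shortest path from A to B:
Movement: 8-directional
Path length: 10 steps
Directions: right → right → up-right → up-right → up-right → right → right → right → down-right → right

Solution:

███████████████████████████████
█ ██████              █████   █
█ ████████████  ████████████  █
█ █████████████████████████████
█ █████████████████████████████
█  ████ →→→↘███████████████████
██   █ ↗██  →B  ████████████  █
█    █↗███████  █████████████ █
█  A→↗ ████████ ███████████████
█  ████████████ ███████████████
█  ████████████  ██████████████
███████████████  ██████████████
██████████████   ██████████████
██████████████  █████████████ █
███████████████      ████████ █
██████████████████    ███████ █
████████████████████  █████   █
█  ██    █████████       ██   █
█        ███████████          █
███████████████████████████████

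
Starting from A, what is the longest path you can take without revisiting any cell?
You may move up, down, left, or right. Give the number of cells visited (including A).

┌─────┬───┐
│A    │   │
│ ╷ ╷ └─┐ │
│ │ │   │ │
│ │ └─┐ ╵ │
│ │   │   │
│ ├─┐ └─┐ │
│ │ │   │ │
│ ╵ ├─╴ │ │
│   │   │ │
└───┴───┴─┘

Finding longest simple path using DFS:
Start: (0, 0)
Longest path visits 10 cells
Path: A → right → right → down → right → down → right → up → up → left

Solution:

┌─────┬───┐
│A → ↓│B ↰│
│ ╷ ╷ └─┐ │
│ │ │↳ ↓│↑│
│ │ └─┐ ╵ │
│ │   │↳ ↑│
│ ├─┐ └─┐ │
│ │ │   │ │
│ ╵ ├─╴ │ │
│   │   │ │
└───┴───┴─┘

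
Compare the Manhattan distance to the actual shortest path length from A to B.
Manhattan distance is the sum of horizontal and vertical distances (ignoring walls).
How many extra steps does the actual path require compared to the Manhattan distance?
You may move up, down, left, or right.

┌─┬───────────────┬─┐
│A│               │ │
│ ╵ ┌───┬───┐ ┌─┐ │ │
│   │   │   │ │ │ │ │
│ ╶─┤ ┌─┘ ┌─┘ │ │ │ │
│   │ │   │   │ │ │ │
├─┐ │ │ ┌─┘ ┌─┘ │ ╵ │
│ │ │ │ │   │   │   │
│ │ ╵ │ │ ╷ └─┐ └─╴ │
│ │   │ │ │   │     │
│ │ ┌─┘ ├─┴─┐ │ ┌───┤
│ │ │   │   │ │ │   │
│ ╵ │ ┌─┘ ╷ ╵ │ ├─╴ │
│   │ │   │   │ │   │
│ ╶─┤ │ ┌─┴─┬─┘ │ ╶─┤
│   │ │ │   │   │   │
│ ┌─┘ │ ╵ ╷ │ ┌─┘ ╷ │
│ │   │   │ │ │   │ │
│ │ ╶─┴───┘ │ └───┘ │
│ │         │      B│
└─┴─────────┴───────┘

Manhattan distance: |9 - 0| + |9 - 0| = 18
Actual path length: 26
Extra steps: 26 - 18 = 8

Solution:

┌─┬───────────────┬─┐
│A│↱ → → → → → → ↓│ │
│ ╵ ┌───┬───┐ ┌─┐ │ │
│↳ ↑│   │   │ │ │↓│ │
│ ╶─┤ ┌─┘ ┌─┘ │ │ │ │
│   │ │   │   │ │↓│ │
├─┐ │ │ ┌─┘ ┌─┘ │ ╵ │
│ │ │ │ │   │   │↳ ↓│
│ │ ╵ │ │ ╷ └─┐ └─╴ │
│ │   │ │ │   │↓ ← ↲│
│ │ ┌─┘ ├─┴─┐ │ ┌───┤
│ │ │   │   │ │↓│   │
│ ╵ │ ┌─┘ ╷ ╵ │ ├─╴ │
│   │ │   │   │↓│   │
│ ╶─┤ │ ┌─┴─┬─┘ │ ╶─┤
│   │ │ │   │↓ ↲│   │
│ ┌─┘ │ ╵ ╷ │ ┌─┘ ╷ │
│ │   │   │ │↓│   │ │
│ │ ╶─┴───┘ │ └───┘ │
│ │         │↳ → → B│
└─┴─────────┴───────┘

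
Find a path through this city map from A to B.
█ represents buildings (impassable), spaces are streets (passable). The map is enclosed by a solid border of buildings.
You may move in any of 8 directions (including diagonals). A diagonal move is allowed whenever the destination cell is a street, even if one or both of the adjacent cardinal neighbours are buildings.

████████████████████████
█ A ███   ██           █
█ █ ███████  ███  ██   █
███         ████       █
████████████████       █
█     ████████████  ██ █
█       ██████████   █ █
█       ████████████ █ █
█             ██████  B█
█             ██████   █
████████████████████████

Finding the shortest path from A to B:
Movement: 8-directional
Path length: 21 steps
Directions: down-right → down-right → right → right → right → right → right → right → right → up-right → up-right → right → right → down-right → down → down-right → down-right → down-right → down-right → down-right → right

Solution:

████████████████████████
█ A ███   ██ →→↘       █
█ █↘███████ ↗███↓ ██   █
███ →→→→→→→↗████↘      █
████████████████ ↘     █
█     ████████████↘ ██ █
█       ██████████ ↘ █ █
█       ████████████↘█ █
█             ██████ →B█
█             ██████   █
████████████████████████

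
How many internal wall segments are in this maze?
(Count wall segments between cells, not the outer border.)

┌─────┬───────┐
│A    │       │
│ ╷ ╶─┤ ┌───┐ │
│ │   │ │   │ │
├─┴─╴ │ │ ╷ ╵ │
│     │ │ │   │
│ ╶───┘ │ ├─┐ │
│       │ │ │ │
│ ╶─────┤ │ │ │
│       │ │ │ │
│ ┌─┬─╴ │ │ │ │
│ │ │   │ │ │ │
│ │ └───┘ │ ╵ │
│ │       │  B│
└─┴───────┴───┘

Counting internal wall segments:
Total internal walls: 36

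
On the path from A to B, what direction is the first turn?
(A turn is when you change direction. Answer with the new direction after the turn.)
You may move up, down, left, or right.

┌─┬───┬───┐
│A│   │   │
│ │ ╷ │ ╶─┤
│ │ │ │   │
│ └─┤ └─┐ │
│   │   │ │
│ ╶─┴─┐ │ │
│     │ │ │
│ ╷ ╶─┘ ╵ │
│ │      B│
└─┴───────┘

Directions: down, down, down, right, down, right, right, right
First turn direction: right

Solution:

┌─┬───┬───┐
│A│   │   │
│ │ ╷ │ ╶─┤
│↓│ │ │   │
│ └─┤ └─┐ │
│↓  │   │ │
│ ╶─┴─┐ │ │
│↳ ↓  │ │ │
│ ╷ ╶─┘ ╵ │
│ │↳ → → B│
└─┴───────┘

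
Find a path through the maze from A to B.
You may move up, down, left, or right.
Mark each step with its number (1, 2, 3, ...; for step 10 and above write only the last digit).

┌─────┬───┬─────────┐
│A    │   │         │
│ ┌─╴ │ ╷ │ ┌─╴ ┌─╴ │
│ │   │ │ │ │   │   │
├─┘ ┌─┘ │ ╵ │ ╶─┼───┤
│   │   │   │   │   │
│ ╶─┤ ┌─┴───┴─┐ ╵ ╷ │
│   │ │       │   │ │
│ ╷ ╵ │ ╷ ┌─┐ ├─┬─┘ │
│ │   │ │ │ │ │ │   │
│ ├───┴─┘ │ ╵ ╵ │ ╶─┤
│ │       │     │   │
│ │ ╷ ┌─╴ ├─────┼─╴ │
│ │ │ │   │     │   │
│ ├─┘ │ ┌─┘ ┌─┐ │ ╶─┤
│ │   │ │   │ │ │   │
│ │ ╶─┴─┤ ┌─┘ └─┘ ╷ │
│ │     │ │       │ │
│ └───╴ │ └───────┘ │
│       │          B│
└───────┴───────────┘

Finding the shortest path through the maze:
Path length: 42 steps
Directions: right → right → down → left → down → left → down → right → down → right → up → up → right → up → up → right → down → down → right → up → up → right → right → down → left → down → right → down → right → up → right → down → down → left → down → right → down → left → down → right → down → down

Solution:

┌─────┬───┬─────────┐
│A 1 2│5 6│1 2 3    │
│ ┌─╴ │ ╷ │ ┌─╴ ┌─╴ │
│ │4 3│4│7│0│5 4│   │
├─┘ ┌─┘ │ ╵ │ ╶─┼───┤
│6 5│2 3│8 9│6 7│0 1│
│ ╶─┤ ┌─┴───┴─┐ ╵ ╷ │
│7 8│1│       │8 9│2│
│ ╷ ╵ │ ╷ ┌─┐ ├─┬─┘ │
│ │9 0│ │ │ │ │ │4 3│
│ ├───┴─┘ │ ╵ ╵ │ ╶─┤
│ │       │     │5 6│
│ │ ╷ ┌─╴ ├─────┼─╴ │
│ │ │ │   │     │8 7│
│ ├─┘ │ ┌─┘ ┌─┐ │ ╶─┤
│ │   │ │   │ │ │9 0│
│ │ ╶─┴─┤ ┌─┘ └─┘ ╷ │
│ │     │ │       │1│
│ └───╴ │ └───────┘ │
│       │          B│
└───────┴───────────┘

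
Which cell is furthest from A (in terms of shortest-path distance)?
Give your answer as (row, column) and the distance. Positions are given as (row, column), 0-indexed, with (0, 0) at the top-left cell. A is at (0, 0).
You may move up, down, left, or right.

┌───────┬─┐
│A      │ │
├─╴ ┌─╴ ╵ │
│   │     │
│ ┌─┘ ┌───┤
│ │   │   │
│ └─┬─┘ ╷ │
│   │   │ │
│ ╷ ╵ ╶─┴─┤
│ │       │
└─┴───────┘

Computing BFS distances from A to all cells:
Furthest cell: (3, 4)
Distance: 13 steps

Path from A to the furthest cell:

┌───────┬─┐
│A ↓    │ │
├─╴ ┌─╴ ╵ │
│↓ ↲│     │
│ ┌─┘ ┌───┤
│↓│   │↱ ↓│
│ └─┬─┘ ╷ │
│↳ ↓│↱ ↑│B│
│ ╷ ╵ ╶─┴─┤
│ │↳ ↑    │
└─┴───────┘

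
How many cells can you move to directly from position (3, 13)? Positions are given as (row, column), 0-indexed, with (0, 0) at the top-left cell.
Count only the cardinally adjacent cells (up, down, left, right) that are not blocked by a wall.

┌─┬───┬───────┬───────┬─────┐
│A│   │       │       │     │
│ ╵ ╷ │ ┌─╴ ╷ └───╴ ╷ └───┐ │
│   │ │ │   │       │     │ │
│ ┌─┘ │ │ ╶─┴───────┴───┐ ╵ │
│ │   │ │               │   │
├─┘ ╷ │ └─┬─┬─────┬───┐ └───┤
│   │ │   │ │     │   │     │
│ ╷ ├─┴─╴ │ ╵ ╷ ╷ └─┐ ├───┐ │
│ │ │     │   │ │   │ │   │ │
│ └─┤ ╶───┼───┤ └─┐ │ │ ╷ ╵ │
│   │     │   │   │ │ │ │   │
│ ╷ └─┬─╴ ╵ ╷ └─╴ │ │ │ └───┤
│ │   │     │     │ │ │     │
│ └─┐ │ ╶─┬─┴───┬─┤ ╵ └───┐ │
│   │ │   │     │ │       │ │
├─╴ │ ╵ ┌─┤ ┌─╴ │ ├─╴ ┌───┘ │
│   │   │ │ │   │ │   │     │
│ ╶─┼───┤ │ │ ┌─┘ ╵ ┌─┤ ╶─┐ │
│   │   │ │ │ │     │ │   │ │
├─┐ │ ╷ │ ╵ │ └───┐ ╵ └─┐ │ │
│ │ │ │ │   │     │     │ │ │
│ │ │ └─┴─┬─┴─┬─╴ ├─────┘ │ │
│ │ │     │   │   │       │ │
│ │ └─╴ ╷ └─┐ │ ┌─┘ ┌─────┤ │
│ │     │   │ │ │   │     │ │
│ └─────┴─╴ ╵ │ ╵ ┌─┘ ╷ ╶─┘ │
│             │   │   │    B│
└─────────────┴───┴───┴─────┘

Checking passable neighbors of (3, 13):
Neighbors: (4, 13), (3, 12)
Count: 2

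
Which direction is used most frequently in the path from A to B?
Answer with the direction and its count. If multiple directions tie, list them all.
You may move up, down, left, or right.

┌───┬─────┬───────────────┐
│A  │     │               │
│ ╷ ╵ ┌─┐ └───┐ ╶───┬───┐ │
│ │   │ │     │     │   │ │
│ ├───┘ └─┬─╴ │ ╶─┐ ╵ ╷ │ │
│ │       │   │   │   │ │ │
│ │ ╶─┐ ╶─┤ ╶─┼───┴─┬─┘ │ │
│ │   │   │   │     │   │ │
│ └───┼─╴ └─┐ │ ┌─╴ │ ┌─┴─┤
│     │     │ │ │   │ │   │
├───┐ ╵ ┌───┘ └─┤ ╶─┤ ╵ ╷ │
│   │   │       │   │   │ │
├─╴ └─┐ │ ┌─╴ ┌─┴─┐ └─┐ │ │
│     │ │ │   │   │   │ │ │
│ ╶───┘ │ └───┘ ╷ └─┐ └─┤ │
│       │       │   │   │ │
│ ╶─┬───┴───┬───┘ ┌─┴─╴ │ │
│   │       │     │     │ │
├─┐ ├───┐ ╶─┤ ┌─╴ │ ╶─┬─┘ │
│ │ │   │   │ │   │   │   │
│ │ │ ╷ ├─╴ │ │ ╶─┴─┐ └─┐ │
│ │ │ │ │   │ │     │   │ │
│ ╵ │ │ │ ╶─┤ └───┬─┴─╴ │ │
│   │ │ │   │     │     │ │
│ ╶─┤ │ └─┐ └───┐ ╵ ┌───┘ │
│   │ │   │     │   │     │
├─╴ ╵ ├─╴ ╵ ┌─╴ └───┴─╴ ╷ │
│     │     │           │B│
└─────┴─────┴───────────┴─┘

Directions: down, down, down, down, right, right, down, right, down, down, left, left, left, down, right, down, down, down, left, down, right, down, right, up, up, up, up, right, down, down, down, right, down, right, up, right, right, down, right, right, right, right, up, right, down
Counts: {'down': 19, 'right': 16, 'left': 4, 'up': 6}
Most common: down (19 times)

Solution:

┌───┬─────┬───────────────┐
│A  │     │               │
│ ╷ ╵ ┌─┐ └───┐ ╶───┬───┐ │
│↓│   │ │     │     │   │ │
│ ├───┘ └─┬─╴ │ ╶─┐ ╵ ╷ │ │
│↓│       │   │   │   │ │ │
│ │ ╶─┐ ╶─┤ ╶─┼───┴─┬─┘ │ │
│↓│   │   │   │     │   │ │
│ └───┼─╴ └─┐ │ ┌─╴ │ ┌─┴─┤
│↳ → ↓│     │ │ │   │ │   │
├───┐ ╵ ┌───┘ └─┤ ╶─┤ ╵ ╷ │
│   │↳ ↓│       │   │   │ │
├─╴ └─┐ │ ┌─╴ ┌─┴─┐ └─┐ │ │
│     │↓│ │   │   │   │ │ │
│ ╶───┘ │ └───┘ ╷ └─┐ └─┤ │
│↓ ← ← ↲│       │   │   │ │
│ ╶─┬───┴───┬───┘ ┌─┴─╴ │ │
│↳ ↓│       │     │     │ │
├─┐ ├───┐ ╶─┤ ┌─╴ │ ╶─┬─┘ │
│ │↓│↱ ↓│   │ │   │   │   │
│ │ │ ╷ ├─╴ │ │ ╶─┴─┐ └─┐ │
│ │↓│↑│↓│   │ │     │   │ │
│ ╵ │ │ │ ╶─┤ └───┬─┴─╴ │ │
│↓ ↲│↑│↓│   │     │     │ │
│ ╶─┤ │ └─┐ └───┐ ╵ ┌───┘ │
│↳ ↓│↑│↳ ↓│↱ → ↓│   │  ↱ ↓│
├─╴ ╵ ├─╴ ╵ ┌─╴ └───┴─╴ ╷ │
│  ↳ ↑│  ↳ ↑│  ↳ → → → ↑│B│
└─────┴─────┴───────────┴─┘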